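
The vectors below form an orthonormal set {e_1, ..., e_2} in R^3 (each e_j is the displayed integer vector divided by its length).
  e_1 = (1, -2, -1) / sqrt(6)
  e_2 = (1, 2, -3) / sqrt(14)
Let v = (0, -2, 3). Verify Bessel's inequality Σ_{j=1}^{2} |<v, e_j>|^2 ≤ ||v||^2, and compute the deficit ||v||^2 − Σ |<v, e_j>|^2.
Σ |<v, e_j>|^2 = 257/21; ||v||^2 = 13; deficit = 16/21

Write each e_j = u_j / sqrt(<u_j, u_j>) where u_j is the displayed integer vector. Then <v, e_j> = <v, u_j> / sqrt(<u_j, u_j>), so |<v, e_j>|^2 = <v, u_j>^2 / <u_j, u_j>.
Coefficients: <v, e_1> = 1/sqrt(6), <v, e_2> = -13/sqrt(14).
Square and sum: Σ |<v, e_j>|^2 = 257/21.
Compute ||v||^2 = v·v = 13.
Deficit = 13 − 257/21 = 16/21 ≥ 0, confirming Bessel's inequality. (The deficit equals ||v − Σ <v,e_j> e_j||^2, the squared distance from v to span{e_j}.)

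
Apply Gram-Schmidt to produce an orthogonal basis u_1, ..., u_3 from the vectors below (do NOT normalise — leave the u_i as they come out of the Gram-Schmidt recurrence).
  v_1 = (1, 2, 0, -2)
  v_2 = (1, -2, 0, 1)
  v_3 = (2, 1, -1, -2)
Orthogonal basis:
  u_1 = (1, 2, 0, -2)
  u_2 = (14/9, -8/9, 0, -1/9)
  u_3 = (-2/29, -3/29, -1, -4/29)

Apply the Gram-Schmidt recurrence
  u_1 = v_1
  u_i = v_i − Σ_{j<i} ((v_i · u_j) / (u_j · u_j)) · u_j.

Step by step this gives:
  u_1 = (1, 2, 0, -2)
  u_2 = (14/9, -8/9, 0, -1/9)
  u_3 = (-2/29, -3/29, -1, -4/29)

Orthogonality check:
  u_2 · u_1 = 0 (should be 0)
  u_3 · u_1 = 0 (should be 0)
  u_3 · u_2 = 0 (should be 0)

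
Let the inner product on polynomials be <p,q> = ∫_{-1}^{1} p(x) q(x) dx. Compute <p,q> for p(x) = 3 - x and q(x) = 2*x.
<p,q> = -4/3

Expand the product: p(x)·q(x) = -2*x^2 + 6*x.
∫_{-1}^{1} of each monomial x^k gives [2/(k+1) if k even, 0 if k odd]. Integrating term-by-term (or equivalently evaluating the antiderivative F(x) = -2*x^3/3 + 3*x^2 at the endpoints):
  F(1) − F(−1) = 7/3 − (11/3) = -4/3.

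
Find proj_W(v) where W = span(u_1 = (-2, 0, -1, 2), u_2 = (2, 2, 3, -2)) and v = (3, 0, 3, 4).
proj_W(v) = (-2/17, 26/17, 25/17, 2/17)

Set up U = [u_1 | ... | u_2] ∈ R^(4×2). The projector onto W = col(U) is P = U (U^T U)^(-1) U^T.
Compute U^T U =
  [9, -11]
  [-11, 21],
and U^T v = (-1, 7).
Solve U^T U · c = U^T v for the coefficients: c = (14/17, 13/17). The projection is proj_W(v) = U c.
Check: (v - proj_W(v)) · u_1 = 0  (should be 0).
Check: (v - proj_W(v)) · u_2 = 0  (should be 0).
Result: proj_W(v) = (-2/17, 26/17, 25/17, 2/17).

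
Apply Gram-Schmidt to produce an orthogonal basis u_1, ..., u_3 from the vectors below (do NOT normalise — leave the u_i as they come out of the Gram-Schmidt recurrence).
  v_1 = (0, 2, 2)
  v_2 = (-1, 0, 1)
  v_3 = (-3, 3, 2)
Orthogonal basis:
  u_1 = (0, 2, 2)
  u_2 = (-1, -1/2, 1/2)
  u_3 = (-4/3, 4/3, -4/3)

Apply the Gram-Schmidt recurrence
  u_1 = v_1
  u_i = v_i − Σ_{j<i} ((v_i · u_j) / (u_j · u_j)) · u_j.

Step by step this gives:
  u_1 = (0, 2, 2)
  u_2 = (-1, -1/2, 1/2)
  u_3 = (-4/3, 4/3, -4/3)

Orthogonality check:
  u_2 · u_1 = 0 (should be 0)
  u_3 · u_1 = 0 (should be 0)
  u_3 · u_2 = 0 (should be 0)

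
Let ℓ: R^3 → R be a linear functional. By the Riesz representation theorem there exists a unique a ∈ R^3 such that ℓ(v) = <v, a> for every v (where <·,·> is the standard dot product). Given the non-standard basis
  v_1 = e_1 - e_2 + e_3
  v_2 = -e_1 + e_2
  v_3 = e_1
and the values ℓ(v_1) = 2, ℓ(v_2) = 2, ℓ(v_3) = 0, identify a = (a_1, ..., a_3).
a = (0, 2, 4)

Write a = (a_1, ..., a_3) in the standard basis. For each basis vector v_i, ℓ(v_i) = <v_i, a> is a linear equation in the a_j's. Collect the n equations into a matrix system V a = ℓ, where row i of V is v_i (expressed in the standard basis). Since V is invertible (lower-triangular with 1s on the diagonal, up to permutation), solve by back-substitution:
  V =
[[1, -1, 1],
 [-1, 1, 0],
 [1, 0, 0]]
  V a = (2, 2, 0)
Solving gives a = (0, 2, 4).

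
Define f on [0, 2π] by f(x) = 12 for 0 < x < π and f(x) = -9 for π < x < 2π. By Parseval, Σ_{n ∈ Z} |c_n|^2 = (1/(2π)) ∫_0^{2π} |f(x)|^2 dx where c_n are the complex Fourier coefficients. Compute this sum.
Σ |c_n|^2 = 225/2

Parseval equates the L^2 energy of f (normalised by 1/(2π)) with the ℓ^2 sum of its Fourier coefficients: (1/(2π)) ∫_0^{2π} |f|^2 = Σ |c_n|^2.
Compute the left side: (1/(2π)) [∫_0^π 12^2 dx + ∫_π^{2π} (-9)^2 dx] = (1/(2π)) · (144π + 81π) = (144 + 81)/2 = 225/2.
So Σ_{n ∈ Z} |c_n|^2 = 225/2.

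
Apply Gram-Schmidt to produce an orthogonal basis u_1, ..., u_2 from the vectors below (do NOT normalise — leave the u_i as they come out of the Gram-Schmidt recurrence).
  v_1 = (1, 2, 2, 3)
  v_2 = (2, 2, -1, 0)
Orthogonal basis:
  u_1 = (1, 2, 2, 3)
  u_2 = (16/9, 14/9, -13/9, -2/3)

Apply the Gram-Schmidt recurrence
  u_1 = v_1
  u_i = v_i − Σ_{j<i} ((v_i · u_j) / (u_j · u_j)) · u_j.

Step by step this gives:
  u_1 = (1, 2, 2, 3)
  u_2 = (16/9, 14/9, -13/9, -2/3)

Orthogonality check:
  u_2 · u_1 = 0 (should be 0)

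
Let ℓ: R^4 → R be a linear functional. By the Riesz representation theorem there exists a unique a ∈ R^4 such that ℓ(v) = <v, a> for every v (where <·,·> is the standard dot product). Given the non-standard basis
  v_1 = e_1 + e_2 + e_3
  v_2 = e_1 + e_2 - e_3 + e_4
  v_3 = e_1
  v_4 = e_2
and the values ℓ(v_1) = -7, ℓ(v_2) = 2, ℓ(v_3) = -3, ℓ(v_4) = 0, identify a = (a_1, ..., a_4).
a = (-3, 0, -4, 1)

Write a = (a_1, ..., a_4) in the standard basis. For each basis vector v_i, ℓ(v_i) = <v_i, a> is a linear equation in the a_j's. Collect the n equations into a matrix system V a = ℓ, where row i of V is v_i (expressed in the standard basis). Since V is invertible (lower-triangular with 1s on the diagonal, up to permutation), solve by back-substitution:
  V =
[[1, 1, 1, 0],
 [1, 1, -1, 1],
 [1, 0, 0, 0],
 [0, 1, 0, 0]]
  V a = (-7, 2, -3, 0)
Solving gives a = (-3, 0, -4, 1).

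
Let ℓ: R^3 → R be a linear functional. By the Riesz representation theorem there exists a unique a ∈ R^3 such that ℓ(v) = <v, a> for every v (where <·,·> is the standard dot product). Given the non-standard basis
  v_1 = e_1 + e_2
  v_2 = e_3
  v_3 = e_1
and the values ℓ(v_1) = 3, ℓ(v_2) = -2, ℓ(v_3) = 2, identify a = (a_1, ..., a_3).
a = (2, 1, -2)

Write a = (a_1, ..., a_3) in the standard basis. For each basis vector v_i, ℓ(v_i) = <v_i, a> is a linear equation in the a_j's. Collect the n equations into a matrix system V a = ℓ, where row i of V is v_i (expressed in the standard basis). Since V is invertible (lower-triangular with 1s on the diagonal, up to permutation), solve by back-substitution:
  V =
[[1, 1, 0],
 [0, 0, 1],
 [1, 0, 0]]
  V a = (3, -2, 2)
Solving gives a = (2, 1, -2).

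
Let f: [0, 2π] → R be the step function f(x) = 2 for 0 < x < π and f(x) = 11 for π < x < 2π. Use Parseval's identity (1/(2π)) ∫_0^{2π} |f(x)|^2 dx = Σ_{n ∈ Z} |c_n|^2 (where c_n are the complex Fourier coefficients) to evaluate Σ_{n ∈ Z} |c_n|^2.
Σ |c_n|^2 = 125/2

Parseval equates the L^2 energy of f (normalised by 1/(2π)) with the ℓ^2 sum of its Fourier coefficients: (1/(2π)) ∫_0^{2π} |f|^2 = Σ |c_n|^2.
Compute the left side: (1/(2π)) [∫_0^π 2^2 dx + ∫_π^{2π} 11^2 dx] = (1/(2π)) · (4π + 121π) = (4 + 121)/2 = 125/2.
So Σ_{n ∈ Z} |c_n|^2 = 125/2.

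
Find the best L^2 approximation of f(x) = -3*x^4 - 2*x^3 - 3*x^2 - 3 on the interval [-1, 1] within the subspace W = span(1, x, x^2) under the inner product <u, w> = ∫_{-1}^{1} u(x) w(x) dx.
g(x) = -39*x^2/7 - 6*x/5 - 96/35

The best approximation g ∈ W is the orthogonal projection of f onto W. Writing g = a_0 + a_1 x + a_2 x^2, the coefficients solve the normal equations G · a = b where
  G_{ij} = <φ_i, φ_j> and b_i = <f, φ_i>, with φ_0 = 1, φ_1 = x, φ_2 = x^2.
G =
  [2, 0, 2/3]
  [0, 2/3, 0]
  [2/3, 0, 2/5],
b = (-46/5, -4/5, -142/35).
Solving gives a_0 = -96/35, a_1 = -6/5, a_2 = -39/7, so
  g(x) = -39*x^2/7 - 6*x/5 - 96/35.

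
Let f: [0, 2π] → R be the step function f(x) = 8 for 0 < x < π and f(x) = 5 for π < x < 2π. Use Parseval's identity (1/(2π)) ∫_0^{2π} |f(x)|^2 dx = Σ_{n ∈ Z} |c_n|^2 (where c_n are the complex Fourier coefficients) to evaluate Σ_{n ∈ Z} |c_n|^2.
Σ |c_n|^2 = 89/2

Parseval equates the L^2 energy of f (normalised by 1/(2π)) with the ℓ^2 sum of its Fourier coefficients: (1/(2π)) ∫_0^{2π} |f|^2 = Σ |c_n|^2.
Compute the left side: (1/(2π)) [∫_0^π 8^2 dx + ∫_π^{2π} 5^2 dx] = (1/(2π)) · (64π + 25π) = (64 + 25)/2 = 89/2.
So Σ_{n ∈ Z} |c_n|^2 = 89/2.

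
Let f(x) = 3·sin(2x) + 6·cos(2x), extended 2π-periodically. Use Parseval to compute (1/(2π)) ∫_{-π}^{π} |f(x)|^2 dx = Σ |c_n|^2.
Σ |c_n|^2 = 45/2

Expand |f|^2 and use orthogonality of {sin(nx), cos(mx)} on [-π, π]:
  ∫_{-π}^{π} sin(nx)^2 dx = π, ∫ cos(mx)^2 dx = π, and cross terms integrate to 0.
So ∫_{-π}^{π} f(x)^2 dx = 3^2 · π + 6^2 · π = (9 + 36)π.
Divide by 2π: (9 + 36)/2 = 45/2.
By Parseval, this equals Σ |c_n|^2.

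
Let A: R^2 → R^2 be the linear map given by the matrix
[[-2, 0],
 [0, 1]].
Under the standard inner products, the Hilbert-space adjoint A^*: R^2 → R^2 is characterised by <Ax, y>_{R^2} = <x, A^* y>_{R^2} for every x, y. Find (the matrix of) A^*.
A^* = A^T =
[[-2, 0],
 [0, 1]]

For real matrices with standard dot products, the defining identity <Ax, y> = <x, A^* y> gives (Ax)^T y = x^T (A^*) y, i.e. x^T A^T y = x^T (A^*) y. Since this holds for all x, y, we must have A^* = A^T. Therefore
A^* =
[[-2, 0],
 [0, 1]].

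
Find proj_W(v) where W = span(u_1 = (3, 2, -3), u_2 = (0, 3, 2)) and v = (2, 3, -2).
proj_W(v) = (27/11, 399/143, -241/143)

Set up U = [u_1 | ... | u_2] ∈ R^(3×2). The projector onto W = col(U) is P = U (U^T U)^(-1) U^T.
Compute U^T U =
  [22, 0]
  [0, 13],
and U^T v = (18, 5).
Solve U^T U · c = U^T v for the coefficients: c = (9/11, 5/13). The projection is proj_W(v) = U c.
Check: (v - proj_W(v)) · u_1 = 0  (should be 0).
Check: (v - proj_W(v)) · u_2 = 0  (should be 0).
Result: proj_W(v) = (27/11, 399/143, -241/143).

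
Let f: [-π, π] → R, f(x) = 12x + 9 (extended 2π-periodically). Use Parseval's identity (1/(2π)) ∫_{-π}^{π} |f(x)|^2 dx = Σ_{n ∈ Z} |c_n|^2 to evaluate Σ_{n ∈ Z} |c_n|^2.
Σ |c_n|^2 = 48π^2 + 81

Expand and integrate term by term over [-π, π]:
  ∫ (12x)^2 dx = 144·(2π^3/3); ∫ 2·12·(9)·x dx = 0 (odd integrand); ∫ 9^2 dx = 81·2π.
So (1/(2π)) ∫_{-π}^{π} (12x + 9)^2 dx = 144π^2/3 + 81 = 48π^2 + 81.
Parseval ⇒ Σ |c_n|^2 = 48π^2 + 81.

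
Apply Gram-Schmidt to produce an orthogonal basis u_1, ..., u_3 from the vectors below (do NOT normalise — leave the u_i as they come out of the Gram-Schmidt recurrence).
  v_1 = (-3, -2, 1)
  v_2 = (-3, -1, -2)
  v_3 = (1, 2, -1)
Orthogonal basis:
  u_1 = (-3, -2, 1)
  u_2 = (-15/14, 2/7, -37/14)
  u_3 = (-10/23, 18/23, 6/23)

Apply the Gram-Schmidt recurrence
  u_1 = v_1
  u_i = v_i − Σ_{j<i} ((v_i · u_j) / (u_j · u_j)) · u_j.

Step by step this gives:
  u_1 = (-3, -2, 1)
  u_2 = (-15/14, 2/7, -37/14)
  u_3 = (-10/23, 18/23, 6/23)

Orthogonality check:
  u_2 · u_1 = 0 (should be 0)
  u_3 · u_1 = 0 (should be 0)
  u_3 · u_2 = 0 (should be 0)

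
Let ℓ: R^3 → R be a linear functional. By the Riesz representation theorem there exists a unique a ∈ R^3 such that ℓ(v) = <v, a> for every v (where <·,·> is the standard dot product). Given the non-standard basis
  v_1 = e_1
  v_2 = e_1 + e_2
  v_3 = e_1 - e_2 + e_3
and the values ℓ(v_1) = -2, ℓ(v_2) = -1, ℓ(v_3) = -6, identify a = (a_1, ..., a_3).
a = (-2, 1, -3)

Write a = (a_1, ..., a_3) in the standard basis. For each basis vector v_i, ℓ(v_i) = <v_i, a> is a linear equation in the a_j's. Collect the n equations into a matrix system V a = ℓ, where row i of V is v_i (expressed in the standard basis). Since V is invertible (lower-triangular with 1s on the diagonal, up to permutation), solve by back-substitution:
  V =
[[1, 0, 0],
 [1, 1, 0],
 [1, -1, 1]]
  V a = (-2, -1, -6)
Solving gives a = (-2, 1, -3).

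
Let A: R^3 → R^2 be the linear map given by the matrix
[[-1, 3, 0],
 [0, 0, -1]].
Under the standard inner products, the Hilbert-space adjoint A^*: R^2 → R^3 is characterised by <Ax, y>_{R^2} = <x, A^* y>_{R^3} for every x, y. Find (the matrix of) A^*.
A^* = A^T =
[[-1, 0],
 [3, 0],
 [0, -1]]

For real matrices with standard dot products, the defining identity <Ax, y> = <x, A^* y> gives (Ax)^T y = x^T (A^*) y, i.e. x^T A^T y = x^T (A^*) y. Since this holds for all x, y, we must have A^* = A^T. Therefore
A^* =
[[-1, 0],
 [3, 0],
 [0, -1]].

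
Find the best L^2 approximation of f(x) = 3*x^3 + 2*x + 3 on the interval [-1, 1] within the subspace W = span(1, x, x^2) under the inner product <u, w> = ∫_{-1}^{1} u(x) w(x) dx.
g(x) = 19*x/5 + 3

The best approximation g ∈ W is the orthogonal projection of f onto W. Writing g = a_0 + a_1 x + a_2 x^2, the coefficients solve the normal equations G · a = b where
  G_{ij} = <φ_i, φ_j> and b_i = <f, φ_i>, with φ_0 = 1, φ_1 = x, φ_2 = x^2.
G =
  [2, 0, 2/3]
  [0, 2/3, 0]
  [2/3, 0, 2/5],
b = (6, 38/15, 2).
Solving gives a_0 = 3, a_1 = 19/5, a_2 = 0, so
  g(x) = 19*x/5 + 3.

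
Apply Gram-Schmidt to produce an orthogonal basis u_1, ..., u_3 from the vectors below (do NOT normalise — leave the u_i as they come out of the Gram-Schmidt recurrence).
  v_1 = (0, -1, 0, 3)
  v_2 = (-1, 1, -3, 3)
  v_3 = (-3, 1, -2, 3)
Orthogonal basis:
  u_1 = (0, -1, 0, 3)
  u_2 = (-1, 9/5, -3, 3/5)
  u_3 = (-141/68, 9/68, 53/68, 3/68)

Apply the Gram-Schmidt recurrence
  u_1 = v_1
  u_i = v_i − Σ_{j<i} ((v_i · u_j) / (u_j · u_j)) · u_j.

Step by step this gives:
  u_1 = (0, -1, 0, 3)
  u_2 = (-1, 9/5, -3, 3/5)
  u_3 = (-141/68, 9/68, 53/68, 3/68)

Orthogonality check:
  u_2 · u_1 = 0 (should be 0)
  u_3 · u_1 = 0 (should be 0)
  u_3 · u_2 = 0 (should be 0)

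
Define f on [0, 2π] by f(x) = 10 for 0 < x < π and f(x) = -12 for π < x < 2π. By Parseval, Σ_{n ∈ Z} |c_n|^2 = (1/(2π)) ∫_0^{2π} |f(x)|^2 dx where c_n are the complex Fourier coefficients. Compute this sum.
Σ |c_n|^2 = 122

Parseval equates the L^2 energy of f (normalised by 1/(2π)) with the ℓ^2 sum of its Fourier coefficients: (1/(2π)) ∫_0^{2π} |f|^2 = Σ |c_n|^2.
Compute the left side: (1/(2π)) [∫_0^π 10^2 dx + ∫_π^{2π} (-12)^2 dx] = (1/(2π)) · (100π + 144π) = (100 + 144)/2 = 122.
So Σ_{n ∈ Z} |c_n|^2 = 122.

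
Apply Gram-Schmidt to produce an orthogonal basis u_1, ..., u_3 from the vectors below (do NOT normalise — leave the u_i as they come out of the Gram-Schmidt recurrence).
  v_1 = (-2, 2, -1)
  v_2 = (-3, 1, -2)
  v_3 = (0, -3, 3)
Orthogonal basis:
  u_1 = (-2, 2, -1)
  u_2 = (-7/9, -11/9, -8/9)
  u_3 = (-45/26, -15/26, 30/13)

Apply the Gram-Schmidt recurrence
  u_1 = v_1
  u_i = v_i − Σ_{j<i} ((v_i · u_j) / (u_j · u_j)) · u_j.

Step by step this gives:
  u_1 = (-2, 2, -1)
  u_2 = (-7/9, -11/9, -8/9)
  u_3 = (-45/26, -15/26, 30/13)

Orthogonality check:
  u_2 · u_1 = 0 (should be 0)
  u_3 · u_1 = 0 (should be 0)
  u_3 · u_2 = 0 (should be 0)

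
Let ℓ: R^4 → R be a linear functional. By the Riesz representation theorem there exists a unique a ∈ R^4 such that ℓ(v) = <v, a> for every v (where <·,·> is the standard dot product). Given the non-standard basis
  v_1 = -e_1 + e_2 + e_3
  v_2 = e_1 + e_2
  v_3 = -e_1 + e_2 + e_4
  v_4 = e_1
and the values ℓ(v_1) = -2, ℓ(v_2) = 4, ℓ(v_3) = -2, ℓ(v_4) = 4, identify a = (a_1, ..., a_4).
a = (4, 0, 2, 2)

Write a = (a_1, ..., a_4) in the standard basis. For each basis vector v_i, ℓ(v_i) = <v_i, a> is a linear equation in the a_j's. Collect the n equations into a matrix system V a = ℓ, where row i of V is v_i (expressed in the standard basis). Since V is invertible (lower-triangular with 1s on the diagonal, up to permutation), solve by back-substitution:
  V =
[[-1, 1, 1, 0],
 [1, 1, 0, 0],
 [-1, 1, 0, 1],
 [1, 0, 0, 0]]
  V a = (-2, 4, -2, 4)
Solving gives a = (4, 0, 2, 2).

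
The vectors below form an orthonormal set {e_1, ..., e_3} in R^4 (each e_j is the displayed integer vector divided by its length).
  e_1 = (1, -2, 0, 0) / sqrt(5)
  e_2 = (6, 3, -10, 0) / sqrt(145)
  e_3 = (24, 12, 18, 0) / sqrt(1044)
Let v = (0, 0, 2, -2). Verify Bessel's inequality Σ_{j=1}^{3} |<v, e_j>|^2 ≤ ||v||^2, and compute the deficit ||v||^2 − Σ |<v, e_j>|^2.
Σ |<v, e_j>|^2 = 4; ||v||^2 = 8; deficit = 4

Write each e_j = u_j / sqrt(<u_j, u_j>) where u_j is the displayed integer vector. Then <v, e_j> = <v, u_j> / sqrt(<u_j, u_j>), so |<v, e_j>|^2 = <v, u_j>^2 / <u_j, u_j>.
Coefficients: <v, e_1> = 0/sqrt(5), <v, e_2> = -20/sqrt(145), <v, e_3> = 36/sqrt(1044).
Square and sum: Σ |<v, e_j>|^2 = 4.
Compute ||v||^2 = v·v = 8.
Deficit = 8 − 4 = 4 ≥ 0, confirming Bessel's inequality. (The deficit equals ||v − Σ <v,e_j> e_j||^2, the squared distance from v to span{e_j}.)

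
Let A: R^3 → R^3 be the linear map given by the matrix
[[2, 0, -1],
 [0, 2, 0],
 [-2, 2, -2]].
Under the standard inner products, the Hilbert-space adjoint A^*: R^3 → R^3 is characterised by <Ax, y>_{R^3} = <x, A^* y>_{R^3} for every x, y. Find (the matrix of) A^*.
A^* = A^T =
[[2, 0, -2],
 [0, 2, 2],
 [-1, 0, -2]]

For real matrices with standard dot products, the defining identity <Ax, y> = <x, A^* y> gives (Ax)^T y = x^T (A^*) y, i.e. x^T A^T y = x^T (A^*) y. Since this holds for all x, y, we must have A^* = A^T. Therefore
A^* =
[[2, 0, -2],
 [0, 2, 2],
 [-1, 0, -2]].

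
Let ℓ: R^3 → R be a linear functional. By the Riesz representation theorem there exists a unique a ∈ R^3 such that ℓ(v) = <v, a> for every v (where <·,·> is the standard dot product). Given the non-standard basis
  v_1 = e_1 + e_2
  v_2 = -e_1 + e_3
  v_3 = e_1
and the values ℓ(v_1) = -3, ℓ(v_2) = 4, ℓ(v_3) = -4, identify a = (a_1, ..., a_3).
a = (-4, 1, 0)

Write a = (a_1, ..., a_3) in the standard basis. For each basis vector v_i, ℓ(v_i) = <v_i, a> is a linear equation in the a_j's. Collect the n equations into a matrix system V a = ℓ, where row i of V is v_i (expressed in the standard basis). Since V is invertible (lower-triangular with 1s on the diagonal, up to permutation), solve by back-substitution:
  V =
[[1, 1, 0],
 [-1, 0, 1],
 [1, 0, 0]]
  V a = (-3, 4, -4)
Solving gives a = (-4, 1, 0).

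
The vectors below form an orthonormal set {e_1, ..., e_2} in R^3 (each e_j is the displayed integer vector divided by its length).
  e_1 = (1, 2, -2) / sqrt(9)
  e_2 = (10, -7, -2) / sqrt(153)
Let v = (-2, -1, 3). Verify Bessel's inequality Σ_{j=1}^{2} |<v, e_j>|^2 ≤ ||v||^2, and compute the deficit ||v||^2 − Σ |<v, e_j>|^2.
Σ |<v, e_j>|^2 = 229/17; ||v||^2 = 14; deficit = 9/17

Write each e_j = u_j / sqrt(<u_j, u_j>) where u_j is the displayed integer vector. Then <v, e_j> = <v, u_j> / sqrt(<u_j, u_j>), so |<v, e_j>|^2 = <v, u_j>^2 / <u_j, u_j>.
Coefficients: <v, e_1> = -10/sqrt(9), <v, e_2> = -19/sqrt(153).
Square and sum: Σ |<v, e_j>|^2 = 229/17.
Compute ||v||^2 = v·v = 14.
Deficit = 14 − 229/17 = 9/17 ≥ 0, confirming Bessel's inequality. (The deficit equals ||v − Σ <v,e_j> e_j||^2, the squared distance from v to span{e_j}.)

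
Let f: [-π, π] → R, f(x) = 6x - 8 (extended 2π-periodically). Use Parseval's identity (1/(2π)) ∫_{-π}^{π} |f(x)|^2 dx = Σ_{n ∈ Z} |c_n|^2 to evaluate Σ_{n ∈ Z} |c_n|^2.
Σ |c_n|^2 = 12π^2 + 64

Expand and integrate term by term over [-π, π]:
  ∫ (6x)^2 dx = 36·(2π^3/3); ∫ 2·6·(-8)·x dx = 0 (odd integrand); ∫ (-8)^2 dx = 64·2π.
So (1/(2π)) ∫_{-π}^{π} (6x - 8)^2 dx = 36π^2/3 + 64 = 12π^2 + 64.
Parseval ⇒ Σ |c_n|^2 = 12π^2 + 64.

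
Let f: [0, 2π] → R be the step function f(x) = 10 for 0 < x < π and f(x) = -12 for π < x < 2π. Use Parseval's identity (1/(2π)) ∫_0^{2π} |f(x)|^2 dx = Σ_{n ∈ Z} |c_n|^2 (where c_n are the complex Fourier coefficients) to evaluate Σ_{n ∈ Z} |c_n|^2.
Σ |c_n|^2 = 122

Parseval equates the L^2 energy of f (normalised by 1/(2π)) with the ℓ^2 sum of its Fourier coefficients: (1/(2π)) ∫_0^{2π} |f|^2 = Σ |c_n|^2.
Compute the left side: (1/(2π)) [∫_0^π 10^2 dx + ∫_π^{2π} (-12)^2 dx] = (1/(2π)) · (100π + 144π) = (100 + 144)/2 = 122.
So Σ_{n ∈ Z} |c_n|^2 = 122.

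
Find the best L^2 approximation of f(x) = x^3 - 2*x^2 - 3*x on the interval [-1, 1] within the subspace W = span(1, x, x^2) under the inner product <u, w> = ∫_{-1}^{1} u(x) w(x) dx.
g(x) = -2*x^2 - 12*x/5

The best approximation g ∈ W is the orthogonal projection of f onto W. Writing g = a_0 + a_1 x + a_2 x^2, the coefficients solve the normal equations G · a = b where
  G_{ij} = <φ_i, φ_j> and b_i = <f, φ_i>, with φ_0 = 1, φ_1 = x, φ_2 = x^2.
G =
  [2, 0, 2/3]
  [0, 2/3, 0]
  [2/3, 0, 2/5],
b = (-4/3, -8/5, -4/5).
Solving gives a_0 = 0, a_1 = -12/5, a_2 = -2, so
  g(x) = -2*x^2 - 12*x/5.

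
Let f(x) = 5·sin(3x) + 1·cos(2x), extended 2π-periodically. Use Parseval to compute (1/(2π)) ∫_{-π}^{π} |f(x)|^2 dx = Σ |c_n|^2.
Σ |c_n|^2 = 13

Expand |f|^2 and use orthogonality of {sin(nx), cos(mx)} on [-π, π]:
  ∫_{-π}^{π} sin(nx)^2 dx = π, ∫ cos(mx)^2 dx = π, and cross terms integrate to 0.
So ∫_{-π}^{π} f(x)^2 dx = 5^2 · π + 1^2 · π = (25 + 1)π.
Divide by 2π: (25 + 1)/2 = 13.
By Parseval, this equals Σ |c_n|^2.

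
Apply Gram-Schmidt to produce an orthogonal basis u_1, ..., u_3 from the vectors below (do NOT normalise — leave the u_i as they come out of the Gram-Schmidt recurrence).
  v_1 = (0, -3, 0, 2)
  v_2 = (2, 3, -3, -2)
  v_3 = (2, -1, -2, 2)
Orthogonal basis:
  u_1 = (0, -3, 0, 2)
  u_2 = (2, 0, -3, 0)
  u_3 = (6/13, 8/13, 4/13, 12/13)

Apply the Gram-Schmidt recurrence
  u_1 = v_1
  u_i = v_i − Σ_{j<i} ((v_i · u_j) / (u_j · u_j)) · u_j.

Step by step this gives:
  u_1 = (0, -3, 0, 2)
  u_2 = (2, 0, -3, 0)
  u_3 = (6/13, 8/13, 4/13, 12/13)

Orthogonality check:
  u_2 · u_1 = 0 (should be 0)
  u_3 · u_1 = 0 (should be 0)
  u_3 · u_2 = 0 (should be 0)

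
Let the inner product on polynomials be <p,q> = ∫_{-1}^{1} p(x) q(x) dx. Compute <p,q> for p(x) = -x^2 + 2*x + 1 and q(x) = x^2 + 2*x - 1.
<p,q> = 8/5

Expand the product: p(x)·q(x) = -x^4 + 6*x^2 - 1.
∫_{-1}^{1} of each monomial x^k gives [2/(k+1) if k even, 0 if k odd]. Integrating term-by-term (or equivalently evaluating the antiderivative F(x) = -x^5/5 + 2*x^3 - x at the endpoints):
  F(1) − F(−1) = 4/5 − (-4/5) = 8/5.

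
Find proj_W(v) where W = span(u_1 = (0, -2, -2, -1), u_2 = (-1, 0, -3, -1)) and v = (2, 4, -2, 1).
proj_W(v) = (-31/25, 76/25, -17/25, 7/25)

Set up U = [u_1 | ... | u_2] ∈ R^(4×2). The projector onto W = col(U) is P = U (U^T U)^(-1) U^T.
Compute U^T U =
  [9, 7]
  [7, 11],
and U^T v = (-5, 3).
Solve U^T U · c = U^T v for the coefficients: c = (-38/25, 31/25). The projection is proj_W(v) = U c.
Check: (v - proj_W(v)) · u_1 = 0  (should be 0).
Check: (v - proj_W(v)) · u_2 = 0  (should be 0).
Result: proj_W(v) = (-31/25, 76/25, -17/25, 7/25).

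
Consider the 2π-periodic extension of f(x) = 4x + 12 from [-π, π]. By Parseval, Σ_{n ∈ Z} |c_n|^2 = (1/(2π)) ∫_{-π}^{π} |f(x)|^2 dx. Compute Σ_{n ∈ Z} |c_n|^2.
Σ |c_n|^2 = 16π^2/3 + 144

Expand and integrate term by term over [-π, π]:
  ∫ (4x)^2 dx = 16·(2π^3/3); ∫ 2·4·(12)·x dx = 0 (odd integrand); ∫ 12^2 dx = 144·2π.
So (1/(2π)) ∫_{-π}^{π} (4x + 12)^2 dx = 16π^2/3 + 144 = 16π^2/3 + 144.
Parseval ⇒ Σ |c_n|^2 = 16π^2/3 + 144.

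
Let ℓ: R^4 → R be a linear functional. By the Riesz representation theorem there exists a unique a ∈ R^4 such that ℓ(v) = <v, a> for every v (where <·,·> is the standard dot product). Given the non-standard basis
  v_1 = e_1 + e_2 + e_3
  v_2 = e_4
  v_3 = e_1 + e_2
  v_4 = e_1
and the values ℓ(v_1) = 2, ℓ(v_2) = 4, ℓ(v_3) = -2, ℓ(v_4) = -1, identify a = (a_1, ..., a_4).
a = (-1, -1, 4, 4)

Write a = (a_1, ..., a_4) in the standard basis. For each basis vector v_i, ℓ(v_i) = <v_i, a> is a linear equation in the a_j's. Collect the n equations into a matrix system V a = ℓ, where row i of V is v_i (expressed in the standard basis). Since V is invertible (lower-triangular with 1s on the diagonal, up to permutation), solve by back-substitution:
  V =
[[1, 1, 1, 0],
 [0, 0, 0, 1],
 [1, 1, 0, 0],
 [1, 0, 0, 0]]
  V a = (2, 4, -2, -1)
Solving gives a = (-1, -1, 4, 4).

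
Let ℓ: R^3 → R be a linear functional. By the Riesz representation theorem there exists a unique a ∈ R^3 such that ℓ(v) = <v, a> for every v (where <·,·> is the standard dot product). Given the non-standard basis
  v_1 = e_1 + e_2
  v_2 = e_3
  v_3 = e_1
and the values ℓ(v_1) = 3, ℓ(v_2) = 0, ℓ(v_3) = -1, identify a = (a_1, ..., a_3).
a = (-1, 4, 0)

Write a = (a_1, ..., a_3) in the standard basis. For each basis vector v_i, ℓ(v_i) = <v_i, a> is a linear equation in the a_j's. Collect the n equations into a matrix system V a = ℓ, where row i of V is v_i (expressed in the standard basis). Since V is invertible (lower-triangular with 1s on the diagonal, up to permutation), solve by back-substitution:
  V =
[[1, 1, 0],
 [0, 0, 1],
 [1, 0, 0]]
  V a = (3, 0, -1)
Solving gives a = (-1, 4, 0).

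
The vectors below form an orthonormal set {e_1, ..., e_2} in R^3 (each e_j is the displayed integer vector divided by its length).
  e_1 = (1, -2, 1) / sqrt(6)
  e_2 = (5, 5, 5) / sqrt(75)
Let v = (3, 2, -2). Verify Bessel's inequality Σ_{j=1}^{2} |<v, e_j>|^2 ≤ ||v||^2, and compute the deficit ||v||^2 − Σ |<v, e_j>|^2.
Σ |<v, e_j>|^2 = 9/2; ||v||^2 = 17; deficit = 25/2

Write each e_j = u_j / sqrt(<u_j, u_j>) where u_j is the displayed integer vector. Then <v, e_j> = <v, u_j> / sqrt(<u_j, u_j>), so |<v, e_j>|^2 = <v, u_j>^2 / <u_j, u_j>.
Coefficients: <v, e_1> = -3/sqrt(6), <v, e_2> = 15/sqrt(75).
Square and sum: Σ |<v, e_j>|^2 = 9/2.
Compute ||v||^2 = v·v = 17.
Deficit = 17 − 9/2 = 25/2 ≥ 0, confirming Bessel's inequality. (The deficit equals ||v − Σ <v,e_j> e_j||^2, the squared distance from v to span{e_j}.)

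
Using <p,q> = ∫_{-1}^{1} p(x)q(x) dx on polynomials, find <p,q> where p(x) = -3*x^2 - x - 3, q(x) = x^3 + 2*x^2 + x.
<p,q> = -112/15

Expand the product: p(x)·q(x) = -3*x^5 - 7*x^4 - 8*x^3 - 7*x^2 - 3*x.
∫_{-1}^{1} of each monomial x^k gives [2/(k+1) if k even, 0 if k odd]. Integrating term-by-term (or equivalently evaluating the antiderivative F(x) = -x^6/2 - 7*x^5/5 - 2*x^4 - 7*x^3/3 - 3*x^2/2 at the endpoints):
  F(1) − F(−1) = -116/15 − (-4/15) = -112/15.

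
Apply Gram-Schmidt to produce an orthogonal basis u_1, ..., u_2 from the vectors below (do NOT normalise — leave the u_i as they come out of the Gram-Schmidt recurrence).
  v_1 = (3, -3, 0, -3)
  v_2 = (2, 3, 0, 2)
Orthogonal basis:
  u_1 = (3, -3, 0, -3)
  u_2 = (3, 2, 0, 1)

Apply the Gram-Schmidt recurrence
  u_1 = v_1
  u_i = v_i − Σ_{j<i} ((v_i · u_j) / (u_j · u_j)) · u_j.

Step by step this gives:
  u_1 = (3, -3, 0, -3)
  u_2 = (3, 2, 0, 1)

Orthogonality check:
  u_2 · u_1 = 0 (should be 0)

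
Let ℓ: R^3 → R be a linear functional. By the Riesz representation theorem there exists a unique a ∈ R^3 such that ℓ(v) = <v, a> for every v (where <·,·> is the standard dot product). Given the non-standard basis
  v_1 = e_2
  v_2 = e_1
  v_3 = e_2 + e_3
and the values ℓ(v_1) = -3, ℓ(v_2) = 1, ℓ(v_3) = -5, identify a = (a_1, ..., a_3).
a = (1, -3, -2)

Write a = (a_1, ..., a_3) in the standard basis. For each basis vector v_i, ℓ(v_i) = <v_i, a> is a linear equation in the a_j's. Collect the n equations into a matrix system V a = ℓ, where row i of V is v_i (expressed in the standard basis). Since V is invertible (lower-triangular with 1s on the diagonal, up to permutation), solve by back-substitution:
  V =
[[0, 1, 0],
 [1, 0, 0],
 [0, 1, 1]]
  V a = (-3, 1, -5)
Solving gives a = (1, -3, -2).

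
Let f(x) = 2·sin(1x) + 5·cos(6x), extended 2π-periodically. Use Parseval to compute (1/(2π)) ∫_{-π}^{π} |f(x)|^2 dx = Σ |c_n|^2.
Σ |c_n|^2 = 29/2

Expand |f|^2 and use orthogonality of {sin(nx), cos(mx)} on [-π, π]:
  ∫_{-π}^{π} sin(nx)^2 dx = π, ∫ cos(mx)^2 dx = π, and cross terms integrate to 0.
So ∫_{-π}^{π} f(x)^2 dx = 2^2 · π + 5^2 · π = (4 + 25)π.
Divide by 2π: (4 + 25)/2 = 29/2.
By Parseval, this equals Σ |c_n|^2.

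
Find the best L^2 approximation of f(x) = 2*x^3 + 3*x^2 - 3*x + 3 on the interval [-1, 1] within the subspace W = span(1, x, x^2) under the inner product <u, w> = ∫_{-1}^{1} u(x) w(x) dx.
g(x) = 3*x^2 - 9*x/5 + 3

The best approximation g ∈ W is the orthogonal projection of f onto W. Writing g = a_0 + a_1 x + a_2 x^2, the coefficients solve the normal equations G · a = b where
  G_{ij} = <φ_i, φ_j> and b_i = <f, φ_i>, with φ_0 = 1, φ_1 = x, φ_2 = x^2.
G =
  [2, 0, 2/3]
  [0, 2/3, 0]
  [2/3, 0, 2/5],
b = (8, -6/5, 16/5).
Solving gives a_0 = 3, a_1 = -9/5, a_2 = 3, so
  g(x) = 3*x^2 - 9*x/5 + 3.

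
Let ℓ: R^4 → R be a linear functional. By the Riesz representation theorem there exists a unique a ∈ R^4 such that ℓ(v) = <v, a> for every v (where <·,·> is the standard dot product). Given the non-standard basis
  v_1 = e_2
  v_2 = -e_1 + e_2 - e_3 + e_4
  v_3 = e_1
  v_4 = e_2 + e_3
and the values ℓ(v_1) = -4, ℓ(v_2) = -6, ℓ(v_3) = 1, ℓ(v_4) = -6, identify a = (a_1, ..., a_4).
a = (1, -4, -2, -3)

Write a = (a_1, ..., a_4) in the standard basis. For each basis vector v_i, ℓ(v_i) = <v_i, a> is a linear equation in the a_j's. Collect the n equations into a matrix system V a = ℓ, where row i of V is v_i (expressed in the standard basis). Since V is invertible (lower-triangular with 1s on the diagonal, up to permutation), solve by back-substitution:
  V =
[[0, 1, 0, 0],
 [-1, 1, -1, 1],
 [1, 0, 0, 0],
 [0, 1, 1, 0]]
  V a = (-4, -6, 1, -6)
Solving gives a = (1, -4, -2, -3).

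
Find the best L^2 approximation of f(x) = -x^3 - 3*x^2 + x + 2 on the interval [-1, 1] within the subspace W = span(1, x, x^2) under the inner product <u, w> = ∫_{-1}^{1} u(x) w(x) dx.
g(x) = -3*x^2 + 2*x/5 + 2

The best approximation g ∈ W is the orthogonal projection of f onto W. Writing g = a_0 + a_1 x + a_2 x^2, the coefficients solve the normal equations G · a = b where
  G_{ij} = <φ_i, φ_j> and b_i = <f, φ_i>, with φ_0 = 1, φ_1 = x, φ_2 = x^2.
G =
  [2, 0, 2/3]
  [0, 2/3, 0]
  [2/3, 0, 2/5],
b = (2, 4/15, 2/15).
Solving gives a_0 = 2, a_1 = 2/5, a_2 = -3, so
  g(x) = -3*x^2 + 2*x/5 + 2.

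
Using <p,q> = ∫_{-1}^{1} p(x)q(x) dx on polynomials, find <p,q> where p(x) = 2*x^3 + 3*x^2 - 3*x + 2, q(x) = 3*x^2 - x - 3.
<p,q> = -46/5

Expand the product: p(x)·q(x) = 6*x^5 + 7*x^4 - 18*x^3 + 7*x - 6.
∫_{-1}^{1} of each monomial x^k gives [2/(k+1) if k even, 0 if k odd]. Integrating term-by-term (or equivalently evaluating the antiderivative F(x) = x^6 + 7*x^5/5 - 9*x^4/2 + 7*x^2/2 - 6*x at the endpoints):
  F(1) − F(−1) = -23/5 − (23/5) = -46/5.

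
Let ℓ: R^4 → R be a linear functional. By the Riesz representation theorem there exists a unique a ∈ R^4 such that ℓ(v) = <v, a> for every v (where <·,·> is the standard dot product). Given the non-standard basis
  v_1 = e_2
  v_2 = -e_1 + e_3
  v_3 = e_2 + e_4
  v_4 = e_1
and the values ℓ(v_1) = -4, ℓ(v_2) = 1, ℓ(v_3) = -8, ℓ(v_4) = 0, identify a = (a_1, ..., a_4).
a = (0, -4, 1, -4)

Write a = (a_1, ..., a_4) in the standard basis. For each basis vector v_i, ℓ(v_i) = <v_i, a> is a linear equation in the a_j's. Collect the n equations into a matrix system V a = ℓ, where row i of V is v_i (expressed in the standard basis). Since V is invertible (lower-triangular with 1s on the diagonal, up to permutation), solve by back-substitution:
  V =
[[0, 1, 0, 0],
 [-1, 0, 1, 0],
 [0, 1, 0, 1],
 [1, 0, 0, 0]]
  V a = (-4, 1, -8, 0)
Solving gives a = (0, -4, 1, -4).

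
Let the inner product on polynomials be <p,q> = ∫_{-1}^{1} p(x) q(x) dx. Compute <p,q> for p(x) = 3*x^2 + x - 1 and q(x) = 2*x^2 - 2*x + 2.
<p,q> = -4/15

Expand the product: p(x)·q(x) = 6*x^4 - 4*x^3 + 2*x^2 + 4*x - 2.
∫_{-1}^{1} of each monomial x^k gives [2/(k+1) if k even, 0 if k odd]. Integrating term-by-term (or equivalently evaluating the antiderivative F(x) = 6*x^5/5 - x^4 + 2*x^3/3 + 2*x^2 - 2*x at the endpoints):
  F(1) − F(−1) = 13/15 − (17/15) = -4/15.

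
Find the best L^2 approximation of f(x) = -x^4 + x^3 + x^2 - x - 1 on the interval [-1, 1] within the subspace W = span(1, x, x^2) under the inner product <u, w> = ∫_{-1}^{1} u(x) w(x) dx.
g(x) = x^2/7 - 2*x/5 - 32/35

The best approximation g ∈ W is the orthogonal projection of f onto W. Writing g = a_0 + a_1 x + a_2 x^2, the coefficients solve the normal equations G · a = b where
  G_{ij} = <φ_i, φ_j> and b_i = <f, φ_i>, with φ_0 = 1, φ_1 = x, φ_2 = x^2.
G =
  [2, 0, 2/3]
  [0, 2/3, 0]
  [2/3, 0, 2/5],
b = (-26/15, -4/15, -58/105).
Solving gives a_0 = -32/35, a_1 = -2/5, a_2 = 1/7, so
  g(x) = x^2/7 - 2*x/5 - 32/35.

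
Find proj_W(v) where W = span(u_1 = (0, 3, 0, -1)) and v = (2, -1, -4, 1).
proj_W(v) = (0, -6/5, 0, 2/5)

Set up U = [u_1 | ... | u_1] ∈ R^(4×1). The projector onto W = col(U) is P = U (U^T U)^(-1) U^T.
Compute U^T U =
  [10],
and U^T v = (-4).
Solve U^T U · c = U^T v for the coefficients: c = (-2/5). The projection is proj_W(v) = U c.
Check: (v - proj_W(v)) · u_1 = 0  (should be 0).
Result: proj_W(v) = (0, -6/5, 0, 2/5).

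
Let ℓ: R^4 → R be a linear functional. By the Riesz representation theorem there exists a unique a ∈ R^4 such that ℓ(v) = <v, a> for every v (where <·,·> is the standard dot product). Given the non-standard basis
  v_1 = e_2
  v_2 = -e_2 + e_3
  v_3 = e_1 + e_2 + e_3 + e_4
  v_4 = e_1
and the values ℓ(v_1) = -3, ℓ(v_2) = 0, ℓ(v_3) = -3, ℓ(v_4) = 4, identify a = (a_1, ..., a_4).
a = (4, -3, -3, -1)

Write a = (a_1, ..., a_4) in the standard basis. For each basis vector v_i, ℓ(v_i) = <v_i, a> is a linear equation in the a_j's. Collect the n equations into a matrix system V a = ℓ, where row i of V is v_i (expressed in the standard basis). Since V is invertible (lower-triangular with 1s on the diagonal, up to permutation), solve by back-substitution:
  V =
[[0, 1, 0, 0],
 [0, -1, 1, 0],
 [1, 1, 1, 1],
 [1, 0, 0, 0]]
  V a = (-3, 0, -3, 4)
Solving gives a = (4, -3, -3, -1).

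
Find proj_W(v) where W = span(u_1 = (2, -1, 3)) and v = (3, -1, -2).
proj_W(v) = (1/7, -1/14, 3/14)

Set up U = [u_1 | ... | u_1] ∈ R^(3×1). The projector onto W = col(U) is P = U (U^T U)^(-1) U^T.
Compute U^T U =
  [14],
and U^T v = (1).
Solve U^T U · c = U^T v for the coefficients: c = (1/14). The projection is proj_W(v) = U c.
Check: (v - proj_W(v)) · u_1 = 0  (should be 0).
Result: proj_W(v) = (1/7, -1/14, 3/14).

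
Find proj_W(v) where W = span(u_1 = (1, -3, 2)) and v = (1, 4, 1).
proj_W(v) = (-9/14, 27/14, -9/7)

Set up U = [u_1 | ... | u_1] ∈ R^(3×1). The projector onto W = col(U) is P = U (U^T U)^(-1) U^T.
Compute U^T U =
  [14],
and U^T v = (-9).
Solve U^T U · c = U^T v for the coefficients: c = (-9/14). The projection is proj_W(v) = U c.
Check: (v - proj_W(v)) · u_1 = 0  (should be 0).
Result: proj_W(v) = (-9/14, 27/14, -9/7).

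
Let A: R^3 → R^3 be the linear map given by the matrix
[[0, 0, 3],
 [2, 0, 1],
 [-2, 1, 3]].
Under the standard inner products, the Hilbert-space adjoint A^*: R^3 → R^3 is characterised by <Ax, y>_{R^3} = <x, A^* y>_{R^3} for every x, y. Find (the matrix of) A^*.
A^* = A^T =
[[0, 2, -2],
 [0, 0, 1],
 [3, 1, 3]]

For real matrices with standard dot products, the defining identity <Ax, y> = <x, A^* y> gives (Ax)^T y = x^T (A^*) y, i.e. x^T A^T y = x^T (A^*) y. Since this holds for all x, y, we must have A^* = A^T. Therefore
A^* =
[[0, 2, -2],
 [0, 0, 1],
 [3, 1, 3]].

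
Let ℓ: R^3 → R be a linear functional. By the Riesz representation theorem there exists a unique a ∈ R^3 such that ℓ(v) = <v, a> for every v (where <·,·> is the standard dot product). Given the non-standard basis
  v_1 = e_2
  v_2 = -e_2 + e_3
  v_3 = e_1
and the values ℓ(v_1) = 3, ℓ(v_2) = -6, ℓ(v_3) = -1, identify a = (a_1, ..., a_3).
a = (-1, 3, -3)

Write a = (a_1, ..., a_3) in the standard basis. For each basis vector v_i, ℓ(v_i) = <v_i, a> is a linear equation in the a_j's. Collect the n equations into a matrix system V a = ℓ, where row i of V is v_i (expressed in the standard basis). Since V is invertible (lower-triangular with 1s on the diagonal, up to permutation), solve by back-substitution:
  V =
[[0, 1, 0],
 [0, -1, 1],
 [1, 0, 0]]
  V a = (3, -6, -1)
Solving gives a = (-1, 3, -3).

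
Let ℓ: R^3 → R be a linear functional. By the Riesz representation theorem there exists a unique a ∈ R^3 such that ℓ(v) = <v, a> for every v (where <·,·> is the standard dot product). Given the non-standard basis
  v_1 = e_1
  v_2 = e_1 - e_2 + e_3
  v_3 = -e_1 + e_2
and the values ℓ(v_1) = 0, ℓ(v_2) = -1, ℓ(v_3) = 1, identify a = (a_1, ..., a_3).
a = (0, 1, 0)

Write a = (a_1, ..., a_3) in the standard basis. For each basis vector v_i, ℓ(v_i) = <v_i, a> is a linear equation in the a_j's. Collect the n equations into a matrix system V a = ℓ, where row i of V is v_i (expressed in the standard basis). Since V is invertible (lower-triangular with 1s on the diagonal, up to permutation), solve by back-substitution:
  V =
[[1, 0, 0],
 [1, -1, 1],
 [-1, 1, 0]]
  V a = (0, -1, 1)
Solving gives a = (0, 1, 0).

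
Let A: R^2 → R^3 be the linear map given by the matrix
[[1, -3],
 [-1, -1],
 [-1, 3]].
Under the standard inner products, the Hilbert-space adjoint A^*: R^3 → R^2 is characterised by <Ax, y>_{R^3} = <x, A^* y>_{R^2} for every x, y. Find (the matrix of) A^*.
A^* = A^T =
[[1, -1, -1],
 [-3, -1, 3]]

For real matrices with standard dot products, the defining identity <Ax, y> = <x, A^* y> gives (Ax)^T y = x^T (A^*) y, i.e. x^T A^T y = x^T (A^*) y. Since this holds for all x, y, we must have A^* = A^T. Therefore
A^* =
[[1, -1, -1],
 [-3, -1, 3]].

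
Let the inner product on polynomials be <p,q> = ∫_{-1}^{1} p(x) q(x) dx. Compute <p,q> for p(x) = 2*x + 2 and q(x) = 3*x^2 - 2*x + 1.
<p,q> = 16/3

Expand the product: p(x)·q(x) = 6*x^3 + 2*x^2 - 2*x + 2.
∫_{-1}^{1} of each monomial x^k gives [2/(k+1) if k even, 0 if k odd]. Integrating term-by-term (or equivalently evaluating the antiderivative F(x) = 3*x^4/2 + 2*x^3/3 - x^2 + 2*x at the endpoints):
  F(1) − F(−1) = 19/6 − (-13/6) = 16/3.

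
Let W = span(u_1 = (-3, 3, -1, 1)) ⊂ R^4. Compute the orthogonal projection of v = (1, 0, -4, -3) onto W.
proj_W(v) = (3/10, -3/10, 1/10, -1/10)

Set up U = [u_1 | ... | u_1] ∈ R^(4×1). The projector onto W = col(U) is P = U (U^T U)^(-1) U^T.
Compute U^T U =
  [20],
and U^T v = (-2).
Solve U^T U · c = U^T v for the coefficients: c = (-1/10). The projection is proj_W(v) = U c.
Check: (v - proj_W(v)) · u_1 = 0  (should be 0).
Result: proj_W(v) = (3/10, -3/10, 1/10, -1/10).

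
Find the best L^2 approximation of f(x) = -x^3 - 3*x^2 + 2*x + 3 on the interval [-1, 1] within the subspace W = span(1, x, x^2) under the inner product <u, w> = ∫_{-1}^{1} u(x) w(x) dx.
g(x) = -3*x^2 + 7*x/5 + 3

The best approximation g ∈ W is the orthogonal projection of f onto W. Writing g = a_0 + a_1 x + a_2 x^2, the coefficients solve the normal equations G · a = b where
  G_{ij} = <φ_i, φ_j> and b_i = <f, φ_i>, with φ_0 = 1, φ_1 = x, φ_2 = x^2.
G =
  [2, 0, 2/3]
  [0, 2/3, 0]
  [2/3, 0, 2/5],
b = (4, 14/15, 4/5).
Solving gives a_0 = 3, a_1 = 7/5, a_2 = -3, so
  g(x) = -3*x^2 + 7*x/5 + 3.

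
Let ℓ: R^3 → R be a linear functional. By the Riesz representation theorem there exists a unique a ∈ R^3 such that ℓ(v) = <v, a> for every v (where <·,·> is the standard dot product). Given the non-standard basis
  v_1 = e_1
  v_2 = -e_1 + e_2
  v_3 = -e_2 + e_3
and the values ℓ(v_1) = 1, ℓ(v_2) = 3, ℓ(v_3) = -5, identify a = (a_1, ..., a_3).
a = (1, 4, -1)

Write a = (a_1, ..., a_3) in the standard basis. For each basis vector v_i, ℓ(v_i) = <v_i, a> is a linear equation in the a_j's. Collect the n equations into a matrix system V a = ℓ, where row i of V is v_i (expressed in the standard basis). Since V is invertible (lower-triangular with 1s on the diagonal, up to permutation), solve by back-substitution:
  V =
[[1, 0, 0],
 [-1, 1, 0],
 [0, -1, 1]]
  V a = (1, 3, -5)
Solving gives a = (1, 4, -1).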